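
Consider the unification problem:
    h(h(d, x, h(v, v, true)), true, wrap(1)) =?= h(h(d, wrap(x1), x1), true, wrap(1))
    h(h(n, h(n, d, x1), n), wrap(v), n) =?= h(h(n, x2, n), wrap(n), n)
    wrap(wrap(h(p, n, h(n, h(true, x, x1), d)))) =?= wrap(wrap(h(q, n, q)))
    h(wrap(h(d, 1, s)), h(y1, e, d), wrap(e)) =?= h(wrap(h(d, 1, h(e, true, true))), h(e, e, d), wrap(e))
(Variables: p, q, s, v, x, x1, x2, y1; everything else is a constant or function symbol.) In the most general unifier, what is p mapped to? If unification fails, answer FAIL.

h(n, h(true, wrap(h(n, n, true)), h(n, n, true)), d)

Decompose h/3: h(d, x, h(v, v, true)) =?= h(d, wrap(x1), x1),  true =?= true,  wrap(1) =?= wrap(1).
Decompose h/3: d =?= d,  x =?= wrap(x1),  h(v, v, true) =?= x1.
Delete trivial equation d =?= d.
Bind x := wrap(x1); substituting into the one remaining equation that mentions x gives: wrap(wrap(h(p, n, h(n, h(true, wrap(x1), x1), d)))) =?= wrap(wrap(h(q, n, q))).
Bind x1 := h(v, v, true); substituting into the 2 remaining equations that mention x1 gives: h(h(n, h(n, d, h(v, v, true)), n), wrap(v), n) =?= h(h(n, x2, n), wrap(n), n),  wrap(wrap(h(p, n, h(n, h(true, wrap(h(v, v, true)), h(v, v, true)), d)))) =?= wrap(wrap(h(q, n, q))). Substituting into the earlier binding gives x := wrap(h(v, v, true)).
Delete trivial equation true =?= true.
Delete trivial equation wrap(1) =?= wrap(1).
Decompose h/3: h(n, h(n, d, h(v, v, true)), n) =?= h(n, x2, n),  wrap(v) =?= wrap(n),  n =?= n.
Decompose h/3: n =?= n,  h(n, d, h(v, v, true)) =?= x2,  n =?= n.
Delete trivial equation n =?= n.
Bind x2 := h(n, d, h(v, v, true)); no other remaining equation mentions x2.
Delete trivial equation n =?= n.
Decompose wrap/1: v =?= n.
Bind v := n; substituting into the one remaining equation that mentions v gives: wrap(wrap(h(p, n, h(n, h(true, wrap(h(n, n, true)), h(n, n, true)), d)))) =?= wrap(wrap(h(q, n, q))). Substituting into the earlier bindings gives x := wrap(h(n, n, true)), x1 := h(n, n, true), x2 := h(n, d, h(n, n, true)).
Delete trivial equation n =?= n.
Decompose wrap/1: wrap(h(p, n, h(n, h(true, wrap(h(n, n, true)), h(n, n, true)), d))) =?= wrap(h(q, n, q)).
Decompose wrap/1: h(p, n, h(n, h(true, wrap(h(n, n, true)), h(n, n, true)), d)) =?= h(q, n, q).
Decompose h/3: p =?= q,  n =?= n,  h(n, h(true, wrap(h(n, n, true)), h(n, n, true)), d) =?= q.
Bind p := q; no other remaining equation mentions p.
Delete trivial equation n =?= n.
Bind q := h(n, h(true, wrap(h(n, n, true)), h(n, n, true)), d); no other remaining equation mentions q. Substituting into the earlier binding gives p := h(n, h(true, wrap(h(n, n, true)), h(n, n, true)), d).
Decompose h/3: wrap(h(d, 1, s)) =?= wrap(h(d, 1, h(e, true, true))),  h(y1, e, d) =?= h(e, e, d),  wrap(e) =?= wrap(e).
Decompose wrap/1: h(d, 1, s) =?= h(d, 1, h(e, true, true)).
Decompose h/3: d =?= d,  1 =?= 1,  s =?= h(e, true, true).
Delete trivial equation d =?= d.
Delete trivial equation 1 =?= 1.
Bind s := h(e, true, true); no other remaining equation mentions s.
Decompose h/3: y1 =?= e,  e =?= e,  d =?= d.
Bind y1 := e; no other remaining equation mentions y1.
Delete trivial equation e =?= e.
Delete trivial equation d =?= d.
Delete trivial equation wrap(e) =?= wrap(e).
MGU = { x -> wrap(h(n, n, true)), x1 -> h(n, n, true), x2 -> h(n, d, h(n, n, true)), v -> n, p -> h(n, h(true, wrap(h(n, n, true)), h(n, n, true)), d), q -> h(n, h(true, wrap(h(n, n, true)), h(n, n, true)), d), s -> h(e, true, true), y1 -> e }, so p -> h(n, h(true, wrap(h(n, n, true)), h(n, n, true)), d).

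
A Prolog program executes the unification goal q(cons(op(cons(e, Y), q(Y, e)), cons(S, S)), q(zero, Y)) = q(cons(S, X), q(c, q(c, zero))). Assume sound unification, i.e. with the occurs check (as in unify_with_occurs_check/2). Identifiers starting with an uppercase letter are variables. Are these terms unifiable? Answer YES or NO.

Decompose q/2: cons(op(cons(e, Y), q(Y, e)), cons(S, S)) = cons(S, X),  q(zero, Y) = q(c, q(c, zero)).
Decompose cons/2: op(cons(e, Y), q(Y, e)) = S,  cons(S, S) = X.
Bind S := op(cons(e, Y), q(Y, e)); substituting into the one remaining equation that mentions S gives: cons(op(cons(e, Y), q(Y, e)), op(cons(e, Y), q(Y, e))) = X.
Bind X := cons(op(cons(e, Y), q(Y, e)), op(cons(e, Y), q(Y, e))); no other remaining equation mentions X.
Decompose q/2: zero = c,  Y = q(c, zero).
Clash: constants zero and c differ; no unifier exists.

NO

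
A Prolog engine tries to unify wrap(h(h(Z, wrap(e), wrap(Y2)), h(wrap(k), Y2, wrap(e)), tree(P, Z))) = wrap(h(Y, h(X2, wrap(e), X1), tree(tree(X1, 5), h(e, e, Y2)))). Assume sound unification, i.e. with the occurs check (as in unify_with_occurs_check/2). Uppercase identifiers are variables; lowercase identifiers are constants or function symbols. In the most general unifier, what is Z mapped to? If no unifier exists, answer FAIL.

Decompose wrap/1: h(h(Z, wrap(e), wrap(Y2)), h(wrap(k), Y2, wrap(e)), tree(P, Z)) = h(Y, h(X2, wrap(e), X1), tree(tree(X1, 5), h(e, e, Y2))).
Decompose h/3: h(Z, wrap(e), wrap(Y2)) = Y,  h(wrap(k), Y2, wrap(e)) = h(X2, wrap(e), X1),  tree(P, Z) = tree(tree(X1, 5), h(e, e, Y2)).
Bind Y := h(Z, wrap(e), wrap(Y2)); no other remaining equation mentions Y.
Decompose h/3: wrap(k) = X2,  Y2 = wrap(e),  wrap(e) = X1.
Bind X2 := wrap(k); no other remaining equation mentions X2.
Bind Y2 := wrap(e); substituting into the one remaining equation that mentions Y2 gives: tree(P, Z) = tree(tree(X1, 5), h(e, e, wrap(e))). Substituting into the earlier binding gives Y := h(Z, wrap(e), wrap(wrap(e))).
Bind X1 := wrap(e); substituting into the remaining equation gives: tree(P, Z) = tree(tree(wrap(e), 5), h(e, e, wrap(e))).
Decompose tree/2: P = tree(wrap(e), 5),  Z = h(e, e, wrap(e)).
Bind P := tree(wrap(e), 5); no other remaining equation mentions P.
Bind Z := h(e, e, wrap(e)). Substituting into the earlier binding gives Y := h(h(e, e, wrap(e)), wrap(e), wrap(wrap(e))).
MGU = { Y -> h(h(e, e, wrap(e)), wrap(e), wrap(wrap(e))), X2 -> wrap(k), Y2 -> wrap(e), X1 -> wrap(e), P -> tree(wrap(e), 5), Z -> h(e, e, wrap(e)) }, so Z -> h(e, e, wrap(e)).

h(e, e, wrap(e))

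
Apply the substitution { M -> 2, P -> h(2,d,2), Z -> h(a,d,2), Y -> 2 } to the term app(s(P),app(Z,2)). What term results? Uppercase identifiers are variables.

Replace each occurrence of P with h(2,d,2).
Replace each occurrence of Z with h(a,d,2).
Result: app(s(h(2,d,2)),app(h(a,d,2),2)).

app(s(h(2,d,2)),app(h(a,d,2),2))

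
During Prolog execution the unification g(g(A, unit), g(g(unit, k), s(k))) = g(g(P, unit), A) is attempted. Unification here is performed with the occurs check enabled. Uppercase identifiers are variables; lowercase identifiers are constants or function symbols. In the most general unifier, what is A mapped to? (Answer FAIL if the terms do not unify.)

Decompose g/2: g(A, unit) = g(P, unit),  g(g(unit, k), s(k)) = A.
Decompose g/2: A = P,  unit = unit.
Bind A := P; substituting into the one remaining equation that mentions A gives: g(g(unit, k), s(k)) = P.
Delete trivial equation unit = unit.
Bind P := g(g(unit, k), s(k)). Substituting into the earlier binding gives A := g(g(unit, k), s(k)).
MGU = { A -> g(g(unit, k), s(k)), P -> g(g(unit, k), s(k)) }, so A -> g(g(unit, k), s(k)).

g(g(unit, k), s(k))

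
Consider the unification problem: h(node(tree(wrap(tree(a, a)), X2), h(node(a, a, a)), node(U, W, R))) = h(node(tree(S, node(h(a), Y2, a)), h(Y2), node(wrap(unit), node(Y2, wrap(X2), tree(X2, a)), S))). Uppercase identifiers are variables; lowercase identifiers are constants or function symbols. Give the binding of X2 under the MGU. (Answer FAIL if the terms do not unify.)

node(h(a), node(a, a, a), a)

Decompose h/1: node(tree(wrap(tree(a, a)), X2), h(node(a, a, a)), node(U, W, R)) = node(tree(S, node(h(a), Y2, a)), h(Y2), node(wrap(unit), node(Y2, wrap(X2), tree(X2, a)), S)).
Decompose node/3: tree(wrap(tree(a, a)), X2) = tree(S, node(h(a), Y2, a)),  h(node(a, a, a)) = h(Y2),  node(U, W, R) = node(wrap(unit), node(Y2, wrap(X2), tree(X2, a)), S).
Decompose tree/2: wrap(tree(a, a)) = S,  X2 = node(h(a), Y2, a).
Bind S := wrap(tree(a, a)); substituting into the one remaining equation that mentions S gives: node(U, W, R) = node(wrap(unit), node(Y2, wrap(X2), tree(X2, a)), wrap(tree(a, a))).
Bind X2 := node(h(a), Y2, a); substituting into the one remaining equation that mentions X2 gives: node(U, W, R) = node(wrap(unit), node(Y2, wrap(node(h(a), Y2, a)), tree(node(h(a), Y2, a), a)), wrap(tree(a, a))).
Decompose h/1: node(a, a, a) = Y2.
Bind Y2 := node(a, a, a); substituting into the remaining equation gives: node(U, W, R) = node(wrap(unit), node(node(a, a, a), wrap(node(h(a), node(a, a, a), a)), tree(node(h(a), node(a, a, a), a), a)), wrap(tree(a, a))). Substituting into the earlier binding gives X2 := node(h(a), node(a, a, a), a).
Decompose node/3: U = wrap(unit),  W = node(node(a, a, a), wrap(node(h(a), node(a, a, a), a)), tree(node(h(a), node(a, a, a), a), a)),  R = wrap(tree(a, a)).
Bind U := wrap(unit); no other remaining equation mentions U.
Bind W := node(node(a, a, a), wrap(node(h(a), node(a, a, a), a)), tree(node(h(a), node(a, a, a), a), a)); no other remaining equation mentions W.
Bind R := wrap(tree(a, a)).
MGU = { S := wrap(tree(a, a)), X2 := node(h(a), node(a, a, a), a), Y2 := node(a, a, a), U := wrap(unit), W := node(node(a, a, a), wrap(node(h(a), node(a, a, a), a)), tree(node(h(a), node(a, a, a), a), a)), R := wrap(tree(a, a)) }, so X2 := node(h(a), node(a, a, a), a).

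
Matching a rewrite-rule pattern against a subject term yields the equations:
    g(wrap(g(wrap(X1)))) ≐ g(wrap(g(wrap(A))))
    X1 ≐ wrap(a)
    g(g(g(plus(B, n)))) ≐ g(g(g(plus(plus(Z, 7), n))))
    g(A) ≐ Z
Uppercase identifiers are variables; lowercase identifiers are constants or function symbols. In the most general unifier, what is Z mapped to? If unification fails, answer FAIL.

Decompose g/1: wrap(g(wrap(X1))) ≐ wrap(g(wrap(A))).
Decompose wrap/1: g(wrap(X1)) ≐ g(wrap(A)).
Decompose g/1: wrap(X1) ≐ wrap(A).
Decompose wrap/1: X1 ≐ A.
Bind X1 := A; substituting into the one remaining equation that mentions X1 gives: A ≐ wrap(a).
Bind A := wrap(a); substituting into the one remaining equation that mentions A gives: g(wrap(a)) ≐ Z. Substituting into the earlier binding gives X1 := wrap(a).
Decompose g/1: g(g(plus(B, n))) ≐ g(g(plus(plus(Z, 7), n))).
Decompose g/1: g(plus(B, n)) ≐ g(plus(plus(Z, 7), n)).
Decompose g/1: plus(B, n) ≐ plus(plus(Z, 7), n).
Decompose plus/2: B ≐ plus(Z, 7),  n ≐ n.
Bind B := plus(Z, 7); no other remaining equation mentions B.
Delete trivial equation n ≐ n.
Bind Z := g(wrap(a)). Substituting into the earlier binding gives B := plus(g(wrap(a)), 7).
MGU = { X1 := wrap(a), A := wrap(a), B := plus(g(wrap(a)), 7), Z := g(wrap(a)) }, so Z := g(wrap(a)).

g(wrap(a))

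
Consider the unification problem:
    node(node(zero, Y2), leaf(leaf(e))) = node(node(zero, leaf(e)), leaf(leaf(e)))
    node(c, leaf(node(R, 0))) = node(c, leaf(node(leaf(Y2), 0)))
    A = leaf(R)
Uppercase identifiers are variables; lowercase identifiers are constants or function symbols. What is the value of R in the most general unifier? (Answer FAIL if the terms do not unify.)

Decompose node/2: node(zero, Y2) = node(zero, leaf(e)),  leaf(leaf(e)) = leaf(leaf(e)).
Decompose node/2: zero = zero,  Y2 = leaf(e).
Delete trivial equation zero = zero.
Bind Y2 := leaf(e); substituting into the one remaining equation that mentions Y2 gives: node(c, leaf(node(R, 0))) = node(c, leaf(node(leaf(leaf(e)), 0))).
Delete trivial equation leaf(leaf(e)) = leaf(leaf(e)).
Decompose node/2: c = c,  leaf(node(R, 0)) = leaf(node(leaf(leaf(e)), 0)).
Delete trivial equation c = c.
Decompose leaf/1: node(R, 0) = node(leaf(leaf(e)), 0).
Decompose node/2: R = leaf(leaf(e)),  0 = 0.
Bind R := leaf(leaf(e)); substituting into the one remaining equation that mentions R gives: A = leaf(leaf(leaf(e))).
Delete trivial equation 0 = 0.
Bind A := leaf(leaf(leaf(e))).
MGU = { Y2 ↦ leaf(e), R ↦ leaf(leaf(e)), A ↦ leaf(leaf(leaf(e))) }, so R ↦ leaf(leaf(e)).

leaf(leaf(e))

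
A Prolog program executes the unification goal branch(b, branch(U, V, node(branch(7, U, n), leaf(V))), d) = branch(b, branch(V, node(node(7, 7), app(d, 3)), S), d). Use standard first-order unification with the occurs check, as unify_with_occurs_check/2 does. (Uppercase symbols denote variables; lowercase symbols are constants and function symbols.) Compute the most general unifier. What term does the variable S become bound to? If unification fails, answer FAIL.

Decompose branch/3: b = b,  branch(U, V, node(branch(7, U, n), leaf(V))) = branch(V, node(node(7, 7), app(d, 3)), S),  d = d.
Delete trivial equation b = b.
Decompose branch/3: U = V,  V = node(node(7, 7), app(d, 3)),  node(branch(7, U, n), leaf(V)) = S.
Bind U := V; substituting into the one remaining equation that mentions U gives: node(branch(7, V, n), leaf(V)) = S.
Bind V := node(node(7, 7), app(d, 3)); substituting into the one remaining equation that mentions V gives: node(branch(7, node(node(7, 7), app(d, 3)), n), leaf(node(node(7, 7), app(d, 3)))) = S. Substituting into the earlier binding gives U := node(node(7, 7), app(d, 3)).
Bind S := node(branch(7, node(node(7, 7), app(d, 3)), n), leaf(node(node(7, 7), app(d, 3)))); no other remaining equation mentions S.
Delete trivial equation d = d.
MGU = { U -> node(node(7, 7), app(d, 3)), V -> node(node(7, 7), app(d, 3)), S -> node(branch(7, node(node(7, 7), app(d, 3)), n), leaf(node(node(7, 7), app(d, 3)))) }, so S -> node(branch(7, node(node(7, 7), app(d, 3)), n), leaf(node(node(7, 7), app(d, 3)))).

node(branch(7, node(node(7, 7), app(d, 3)), n), leaf(node(node(7, 7), app(d, 3))))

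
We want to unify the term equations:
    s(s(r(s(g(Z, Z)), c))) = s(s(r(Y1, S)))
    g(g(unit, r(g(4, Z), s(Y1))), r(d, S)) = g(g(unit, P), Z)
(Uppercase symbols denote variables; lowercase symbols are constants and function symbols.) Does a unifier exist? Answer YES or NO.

YES

Decompose s/1: s(r(s(g(Z, Z)), c)) = s(r(Y1, S)).
Decompose s/1: r(s(g(Z, Z)), c) = r(Y1, S).
Decompose r/2: s(g(Z, Z)) = Y1,  c = S.
Bind Y1 := s(g(Z, Z)); substituting into the one remaining equation that mentions Y1 gives: g(g(unit, r(g(4, Z), s(s(g(Z, Z))))), r(d, S)) = g(g(unit, P), Z).
Bind S := c; substituting into the remaining equation gives: g(g(unit, r(g(4, Z), s(s(g(Z, Z))))), r(d, c)) = g(g(unit, P), Z).
Decompose g/2: g(unit, r(g(4, Z), s(s(g(Z, Z))))) = g(unit, P),  r(d, c) = Z.
Decompose g/2: unit = unit,  r(g(4, Z), s(s(g(Z, Z)))) = P.
Delete trivial equation unit = unit.
Bind P := r(g(4, Z), s(s(g(Z, Z)))); no other remaining equation mentions P.
Bind Z := r(d, c). Substituting into the earlier bindings gives Y1 := s(g(r(d, c), r(d, c))), P := r(g(4, r(d, c)), s(s(g(r(d, c), r(d, c))))).
No equations remain and no clash or occurs-check failure arose, so a unifier exists.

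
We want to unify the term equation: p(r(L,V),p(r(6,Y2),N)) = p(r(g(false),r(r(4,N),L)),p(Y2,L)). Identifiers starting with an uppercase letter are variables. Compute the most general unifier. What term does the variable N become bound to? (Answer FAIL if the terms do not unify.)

FAIL

Decompose p/2: r(L,V) = r(g(false),r(r(4,N),L)),  p(r(6,Y2),N) = p(Y2,L).
Decompose r/2: L = g(false),  V = r(r(4,N),L).
Bind L := g(false); substituting into the remaining equations gives: V = r(r(4,N),g(false)),  p(r(6,Y2),N) = p(Y2,g(false)).
Bind V := r(r(4,N),g(false)); no other remaining equation mentions V.
Decompose p/2: r(6,Y2) = Y2,  N = g(false).
Occurs check fails: Y2 occurs in r(6,Y2); the equation Y2 = r(6,Y2) has no finite solution.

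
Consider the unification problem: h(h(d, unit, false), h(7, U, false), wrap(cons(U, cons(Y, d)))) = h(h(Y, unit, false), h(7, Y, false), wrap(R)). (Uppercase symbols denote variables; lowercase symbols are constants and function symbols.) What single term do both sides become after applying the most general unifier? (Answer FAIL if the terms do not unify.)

h(h(d, unit, false), h(7, d, false), wrap(cons(d, cons(d, d))))

Decompose h/3: h(d, unit, false) = h(Y, unit, false),  h(7, U, false) = h(7, Y, false),  wrap(cons(U, cons(Y, d))) = wrap(R).
Decompose h/3: d = Y,  unit = unit,  false = false.
Bind Y := d; substituting into the 2 remaining equations that mention Y gives: h(7, U, false) = h(7, d, false),  wrap(cons(U, cons(d, d))) = wrap(R).
Delete trivial equation unit = unit.
Delete trivial equation false = false.
Decompose h/3: 7 = 7,  U = d,  false = false.
Delete trivial equation 7 = 7.
Bind U := d; substituting into the one remaining equation that mentions U gives: wrap(cons(d, cons(d, d))) = wrap(R).
Delete trivial equation false = false.
Decompose wrap/1: cons(d, cons(d, d)) = R.
Bind R := cons(d, cons(d, d)).
Applying the MGU to either side gives h(h(d, unit, false), h(7, d, false), wrap(cons(d, cons(d, d)))).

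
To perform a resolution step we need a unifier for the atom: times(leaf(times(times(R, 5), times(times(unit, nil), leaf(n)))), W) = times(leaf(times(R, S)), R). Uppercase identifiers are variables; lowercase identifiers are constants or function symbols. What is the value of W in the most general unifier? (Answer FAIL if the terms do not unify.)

Decompose times/2: leaf(times(times(R, 5), times(times(unit, nil), leaf(n)))) = leaf(times(R, S)),  W = R.
Decompose leaf/1: times(times(R, 5), times(times(unit, nil), leaf(n))) = times(R, S).
Decompose times/2: times(R, 5) = R,  times(times(unit, nil), leaf(n)) = S.
Occurs check fails: R occurs in times(R, 5); the equation R = times(R, 5) has no finite solution.

FAIL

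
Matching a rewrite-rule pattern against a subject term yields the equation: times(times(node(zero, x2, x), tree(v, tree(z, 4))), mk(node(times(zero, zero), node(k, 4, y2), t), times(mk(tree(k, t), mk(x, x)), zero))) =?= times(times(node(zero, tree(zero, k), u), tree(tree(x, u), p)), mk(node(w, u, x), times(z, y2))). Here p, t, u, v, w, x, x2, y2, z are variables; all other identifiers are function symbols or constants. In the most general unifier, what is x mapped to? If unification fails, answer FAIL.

node(k, 4, zero)

Decompose times/2: times(node(zero, x2, x), tree(v, tree(z, 4))) =?= times(node(zero, tree(zero, k), u), tree(tree(x, u), p)),  mk(node(times(zero, zero), node(k, 4, y2), t), times(mk(tree(k, t), mk(x, x)), zero)) =?= mk(node(w, u, x), times(z, y2)).
Decompose times/2: node(zero, x2, x) =?= node(zero, tree(zero, k), u),  tree(v, tree(z, 4)) =?= tree(tree(x, u), p).
Decompose node/3: zero =?= zero,  x2 =?= tree(zero, k),  x =?= u.
Delete trivial equation zero =?= zero.
Bind x2 := tree(zero, k); no other remaining equation mentions x2.
Bind x := u; substituting into the remaining equations gives: tree(v, tree(z, 4)) =?= tree(tree(u, u), p),  mk(node(times(zero, zero), node(k, 4, y2), t), times(mk(tree(k, t), mk(u, u)), zero)) =?= mk(node(w, u, u), times(z, y2)).
Decompose tree/2: v =?= tree(u, u),  tree(z, 4) =?= p.
Bind v := tree(u, u); no other remaining equation mentions v.
Bind p := tree(z, 4); no other remaining equation mentions p.
Decompose mk/2: node(times(zero, zero), node(k, 4, y2), t) =?= node(w, u, u),  times(mk(tree(k, t), mk(u, u)), zero) =?= times(z, y2).
Decompose node/3: times(zero, zero) =?= w,  node(k, 4, y2) =?= u,  t =?= u.
Bind w := times(zero, zero); no other remaining equation mentions w.
Bind u := node(k, 4, y2); substituting into the remaining equations gives: t =?= node(k, 4, y2),  times(mk(tree(k, t), mk(node(k, 4, y2), node(k, 4, y2))), zero) =?= times(z, y2). Substituting into the earlier bindings gives x := node(k, 4, y2), v := tree(node(k, 4, y2), node(k, 4, y2)).
Bind t := node(k, 4, y2); substituting into the remaining equation gives: times(mk(tree(k, node(k, 4, y2)), mk(node(k, 4, y2), node(k, 4, y2))), zero) =?= times(z, y2).
Decompose times/2: mk(tree(k, node(k, 4, y2)), mk(node(k, 4, y2), node(k, 4, y2))) =?= z,  zero =?= y2.
Bind z := mk(tree(k, node(k, 4, y2)), mk(node(k, 4, y2), node(k, 4, y2))); no other remaining equation mentions z. Substituting into the earlier binding gives p := tree(mk(tree(k, node(k, 4, y2)), mk(node(k, 4, y2), node(k, 4, y2))), 4).
Bind y2 := zero. Substituting into the earlier bindings gives x := node(k, 4, zero), v := tree(node(k, 4, zero), node(k, 4, zero)), p := tree(mk(tree(k, node(k, 4, zero)), mk(node(k, 4, zero), node(k, 4, zero))), 4), u := node(k, 4, zero), t := node(k, 4, zero), z := mk(tree(k, node(k, 4, zero)), mk(node(k, 4, zero), node(k, 4, zero))).
MGU = { x2 -> tree(zero, k), x -> node(k, 4, zero), v -> tree(node(k, 4, zero), node(k, 4, zero)), p -> tree(mk(tree(k, node(k, 4, zero)), mk(node(k, 4, zero), node(k, 4, zero))), 4), w -> times(zero, zero), u -> node(k, 4, zero), t -> node(k, 4, zero), z -> mk(tree(k, node(k, 4, zero)), mk(node(k, 4, zero), node(k, 4, zero))), y2 -> zero }, so x -> node(k, 4, zero).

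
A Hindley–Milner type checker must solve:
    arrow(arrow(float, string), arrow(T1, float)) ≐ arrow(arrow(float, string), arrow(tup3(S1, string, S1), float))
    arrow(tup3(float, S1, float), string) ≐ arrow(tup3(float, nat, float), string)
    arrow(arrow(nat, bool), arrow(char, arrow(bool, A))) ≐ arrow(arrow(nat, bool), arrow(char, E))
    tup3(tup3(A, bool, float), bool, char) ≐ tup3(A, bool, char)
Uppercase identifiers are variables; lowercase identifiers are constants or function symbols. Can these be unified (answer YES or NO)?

NO

Decompose arrow/2: arrow(float, string) ≐ arrow(float, string),  arrow(T1, float) ≐ arrow(tup3(S1, string, S1), float).
Delete trivial equation arrow(float, string) ≐ arrow(float, string).
Decompose arrow/2: T1 ≐ tup3(S1, string, S1),  float ≐ float.
Bind T1 := tup3(S1, string, S1); no other remaining equation mentions T1.
Delete trivial equation float ≐ float.
Decompose arrow/2: tup3(float, S1, float) ≐ tup3(float, nat, float),  string ≐ string.
Decompose tup3/3: float ≐ float,  S1 ≐ nat,  float ≐ float.
Delete trivial equation float ≐ float.
Bind S1 := nat; no other remaining equation mentions S1. Substituting into the earlier binding gives T1 := tup3(nat, string, nat).
Delete trivial equation float ≐ float.
Delete trivial equation string ≐ string.
Decompose arrow/2: arrow(nat, bool) ≐ arrow(nat, bool),  arrow(char, arrow(bool, A)) ≐ arrow(char, E).
Delete trivial equation arrow(nat, bool) ≐ arrow(nat, bool).
Decompose arrow/2: char ≐ char,  arrow(bool, A) ≐ E.
Delete trivial equation char ≐ char.
Bind E := arrow(bool, A); no other remaining equation mentions E.
Decompose tup3/3: tup3(A, bool, float) ≐ A,  bool ≐ bool,  char ≐ char.
Occurs check fails: A occurs in tup3(A, bool, float); the equation A ≐ tup3(A, bool, float) has no finite solution.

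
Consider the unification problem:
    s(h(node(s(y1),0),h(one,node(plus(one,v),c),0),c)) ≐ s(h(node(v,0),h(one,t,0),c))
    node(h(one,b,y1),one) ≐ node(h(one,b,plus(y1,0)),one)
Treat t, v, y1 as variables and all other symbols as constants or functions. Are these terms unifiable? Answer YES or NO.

Decompose s/1: h(node(s(y1),0),h(one,node(plus(one,v),c),0),c) ≐ h(node(v,0),h(one,t,0),c).
Decompose h/3: node(s(y1),0) ≐ node(v,0),  h(one,node(plus(one,v),c),0) ≐ h(one,t,0),  c ≐ c.
Decompose node/2: s(y1) ≐ v,  0 ≐ 0.
Bind v := s(y1); substituting into the one remaining equation that mentions v gives: h(one,node(plus(one,s(y1)),c),0) ≐ h(one,t,0).
Delete trivial equation 0 ≐ 0.
Decompose h/3: one ≐ one,  node(plus(one,s(y1)),c) ≐ t,  0 ≐ 0.
Delete trivial equation one ≐ one.
Bind t := node(plus(one,s(y1)),c); no other remaining equation mentions t.
Delete trivial equation 0 ≐ 0.
Delete trivial equation c ≐ c.
Decompose node/2: h(one,b,y1) ≐ h(one,b,plus(y1,0)),  one ≐ one.
Decompose h/3: one ≐ one,  b ≐ b,  y1 ≐ plus(y1,0).
Delete trivial equation one ≐ one.
Delete trivial equation b ≐ b.
Occurs check fails: y1 occurs in plus(y1,0); the equation y1 ≐ plus(y1,0) has no finite solution.

NO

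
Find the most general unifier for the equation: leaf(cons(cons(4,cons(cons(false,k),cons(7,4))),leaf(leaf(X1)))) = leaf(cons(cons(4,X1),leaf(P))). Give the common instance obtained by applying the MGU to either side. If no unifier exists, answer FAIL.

leaf(cons(cons(4,cons(cons(false,k),cons(7,4))),leaf(leaf(cons(cons(false,k),cons(7,4))))))

Decompose leaf/1: cons(cons(4,cons(cons(false,k),cons(7,4))),leaf(leaf(X1))) = cons(cons(4,X1),leaf(P)).
Decompose cons/2: cons(4,cons(cons(false,k),cons(7,4))) = cons(4,X1),  leaf(leaf(X1)) = leaf(P).
Decompose cons/2: 4 = 4,  cons(cons(false,k),cons(7,4)) = X1.
Delete trivial equation 4 = 4.
Bind X1 := cons(cons(false,k),cons(7,4)); substituting into the remaining equation gives: leaf(leaf(cons(cons(false,k),cons(7,4)))) = leaf(P).
Decompose leaf/1: leaf(cons(cons(false,k),cons(7,4))) = P.
Bind P := leaf(cons(cons(false,k),cons(7,4))).
Applying the MGU to either side gives leaf(cons(cons(4,cons(cons(false,k),cons(7,4))),leaf(leaf(cons(cons(false,k),cons(7,4)))))).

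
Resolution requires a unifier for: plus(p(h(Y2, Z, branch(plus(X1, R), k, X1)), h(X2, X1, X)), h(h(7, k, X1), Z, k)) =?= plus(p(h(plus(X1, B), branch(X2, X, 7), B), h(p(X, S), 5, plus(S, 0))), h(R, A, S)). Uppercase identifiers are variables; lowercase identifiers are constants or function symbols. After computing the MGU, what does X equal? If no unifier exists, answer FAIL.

Decompose plus/2: p(h(Y2, Z, branch(plus(X1, R), k, X1)), h(X2, X1, X)) =?= p(h(plus(X1, B), branch(X2, X, 7), B), h(p(X, S), 5, plus(S, 0))),  h(h(7, k, X1), Z, k) =?= h(R, A, S).
Decompose p/2: h(Y2, Z, branch(plus(X1, R), k, X1)) =?= h(plus(X1, B), branch(X2, X, 7), B),  h(X2, X1, X) =?= h(p(X, S), 5, plus(S, 0)).
Decompose h/3: Y2 =?= plus(X1, B),  Z =?= branch(X2, X, 7),  branch(plus(X1, R), k, X1) =?= B.
Bind Y2 := plus(X1, B); no other remaining equation mentions Y2.
Bind Z := branch(X2, X, 7); substituting into the one remaining equation that mentions Z gives: h(h(7, k, X1), branch(X2, X, 7), k) =?= h(R, A, S).
Bind B := branch(plus(X1, R), k, X1); no other remaining equation mentions B. Substituting into the earlier binding gives Y2 := plus(X1, branch(plus(X1, R), k, X1)).
Decompose h/3: X2 =?= p(X, S),  X1 =?= 5,  X =?= plus(S, 0).
Bind X2 := p(X, S); substituting into the one remaining equation that mentions X2 gives: h(h(7, k, X1), branch(p(X, S), X, 7), k) =?= h(R, A, S). Substituting into the earlier binding gives Z := branch(p(X, S), X, 7).
Bind X1 := 5; substituting into the one remaining equation that mentions X1 gives: h(h(7, k, 5), branch(p(X, S), X, 7), k) =?= h(R, A, S). Substituting into the earlier bindings gives Y2 := plus(5, branch(plus(5, R), k, 5)), B := branch(plus(5, R), k, 5).
Bind X := plus(S, 0); substituting into the remaining equation gives: h(h(7, k, 5), branch(p(plus(S, 0), S), plus(S, 0), 7), k) =?= h(R, A, S). Substituting into the earlier bindings gives Z := branch(p(plus(S, 0), S), plus(S, 0), 7), X2 := p(plus(S, 0), S).
Decompose h/3: h(7, k, 5) =?= R,  branch(p(plus(S, 0), S), plus(S, 0), 7) =?= A,  k =?= S.
Bind R := h(7, k, 5); no other remaining equation mentions R. Substituting into the earlier bindings gives Y2 := plus(5, branch(plus(5, h(7, k, 5)), k, 5)), B := branch(plus(5, h(7, k, 5)), k, 5).
Bind A := branch(p(plus(S, 0), S), plus(S, 0), 7); no other remaining equation mentions A.
Bind S := k. Substituting into the earlier bindings gives Z := branch(p(plus(k, 0), k), plus(k, 0), 7), X2 := p(plus(k, 0), k), X := plus(k, 0), A := branch(p(plus(k, 0), k), plus(k, 0), 7).
MGU = { Y2 ↦ plus(5, branch(plus(5, h(7, k, 5)), k, 5)), Z ↦ branch(p(plus(k, 0), k), plus(k, 0), 7), B ↦ branch(plus(5, h(7, k, 5)), k, 5), X2 ↦ p(plus(k, 0), k), X1 ↦ 5, X ↦ plus(k, 0), R ↦ h(7, k, 5), A ↦ branch(p(plus(k, 0), k), plus(k, 0), 7), S ↦ k }, so X ↦ plus(k, 0).

plus(k, 0)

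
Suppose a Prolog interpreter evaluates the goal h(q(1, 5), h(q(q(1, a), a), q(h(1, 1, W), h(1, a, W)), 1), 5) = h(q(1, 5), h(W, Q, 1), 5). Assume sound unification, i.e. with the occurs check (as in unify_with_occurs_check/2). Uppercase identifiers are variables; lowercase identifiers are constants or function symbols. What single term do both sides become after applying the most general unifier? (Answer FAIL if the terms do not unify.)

h(q(1, 5), h(q(q(1, a), a), q(h(1, 1, q(q(1, a), a)), h(1, a, q(q(1, a), a))), 1), 5)

Decompose h/3: q(1, 5) = q(1, 5),  h(q(q(1, a), a), q(h(1, 1, W), h(1, a, W)), 1) = h(W, Q, 1),  5 = 5.
Delete trivial equation q(1, 5) = q(1, 5).
Decompose h/3: q(q(1, a), a) = W,  q(h(1, 1, W), h(1, a, W)) = Q,  1 = 1.
Bind W := q(q(1, a), a); substituting into the one remaining equation that mentions W gives: q(h(1, 1, q(q(1, a), a)), h(1, a, q(q(1, a), a))) = Q.
Bind Q := q(h(1, 1, q(q(1, a), a)), h(1, a, q(q(1, a), a))); no other remaining equation mentions Q.
Delete trivial equation 1 = 1.
Delete trivial equation 5 = 5.
Applying the MGU to either side gives h(q(1, 5), h(q(q(1, a), a), q(h(1, 1, q(q(1, a), a)), h(1, a, q(q(1, a), a))), 1), 5).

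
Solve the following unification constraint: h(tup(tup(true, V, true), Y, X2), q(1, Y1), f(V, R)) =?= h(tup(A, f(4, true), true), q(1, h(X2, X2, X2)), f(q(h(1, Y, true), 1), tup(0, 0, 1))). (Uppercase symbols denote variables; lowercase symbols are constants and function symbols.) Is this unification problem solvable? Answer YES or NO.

Decompose h/3: tup(tup(true, V, true), Y, X2) =?= tup(A, f(4, true), true),  q(1, Y1) =?= q(1, h(X2, X2, X2)),  f(V, R) =?= f(q(h(1, Y, true), 1), tup(0, 0, 1)).
Decompose tup/3: tup(true, V, true) =?= A,  Y =?= f(4, true),  X2 =?= true.
Bind A := tup(true, V, true); no other remaining equation mentions A.
Bind Y := f(4, true); substituting into the one remaining equation that mentions Y gives: f(V, R) =?= f(q(h(1, f(4, true), true), 1), tup(0, 0, 1)).
Bind X2 := true; substituting into the one remaining equation that mentions X2 gives: q(1, Y1) =?= q(1, h(true, true, true)).
Decompose q/2: 1 =?= 1,  Y1 =?= h(true, true, true).
Delete trivial equation 1 =?= 1.
Bind Y1 := h(true, true, true); no other remaining equation mentions Y1.
Decompose f/2: V =?= q(h(1, f(4, true), true), 1),  R =?= tup(0, 0, 1).
Bind V := q(h(1, f(4, true), true), 1); no other remaining equation mentions V. Substituting into the earlier binding gives A := tup(true, q(h(1, f(4, true), true), 1), true).
Bind R := tup(0, 0, 1).
No equations remain and no clash or occurs-check failure arose, so a unifier exists.

YES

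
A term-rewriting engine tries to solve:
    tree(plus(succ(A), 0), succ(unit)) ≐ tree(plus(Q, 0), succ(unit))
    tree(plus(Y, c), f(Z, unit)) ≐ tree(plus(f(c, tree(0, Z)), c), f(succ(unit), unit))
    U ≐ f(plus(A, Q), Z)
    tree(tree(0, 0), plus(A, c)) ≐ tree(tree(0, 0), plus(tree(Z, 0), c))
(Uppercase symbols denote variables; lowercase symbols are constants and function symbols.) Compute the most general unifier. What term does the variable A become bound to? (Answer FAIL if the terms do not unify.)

Decompose tree/2: plus(succ(A), 0) ≐ plus(Q, 0),  succ(unit) ≐ succ(unit).
Decompose plus/2: succ(A) ≐ Q,  0 ≐ 0.
Bind Q := succ(A); substituting into the one remaining equation that mentions Q gives: U ≐ f(plus(A, succ(A)), Z).
Delete trivial equation 0 ≐ 0.
Delete trivial equation succ(unit) ≐ succ(unit).
Decompose tree/2: plus(Y, c) ≐ plus(f(c, tree(0, Z)), c),  f(Z, unit) ≐ f(succ(unit), unit).
Decompose plus/2: Y ≐ f(c, tree(0, Z)),  c ≐ c.
Bind Y := f(c, tree(0, Z)); no other remaining equation mentions Y.
Delete trivial equation c ≐ c.
Decompose f/2: Z ≐ succ(unit),  unit ≐ unit.
Bind Z := succ(unit); substituting into the 2 remaining equations that mention Z gives: U ≐ f(plus(A, succ(A)), succ(unit)),  tree(tree(0, 0), plus(A, c)) ≐ tree(tree(0, 0), plus(tree(succ(unit), 0), c)). Substituting into the earlier binding gives Y := f(c, tree(0, succ(unit))).
Delete trivial equation unit ≐ unit.
Bind U := f(plus(A, succ(A)), succ(unit)); no other remaining equation mentions U.
Decompose tree/2: tree(0, 0) ≐ tree(0, 0),  plus(A, c) ≐ plus(tree(succ(unit), 0), c).
Delete trivial equation tree(0, 0) ≐ tree(0, 0).
Decompose plus/2: A ≐ tree(succ(unit), 0),  c ≐ c.
Bind A := tree(succ(unit), 0); no other remaining equation mentions A. Substituting into the earlier bindings gives Q := succ(tree(succ(unit), 0)), U := f(plus(tree(succ(unit), 0), succ(tree(succ(unit), 0))), succ(unit)).
Delete trivial equation c ≐ c.
MGU = { Q := succ(tree(succ(unit), 0)), Y := f(c, tree(0, succ(unit))), Z := succ(unit), U := f(plus(tree(succ(unit), 0), succ(tree(succ(unit), 0))), succ(unit)), A := tree(succ(unit), 0) }, so A := tree(succ(unit), 0).

tree(succ(unit), 0)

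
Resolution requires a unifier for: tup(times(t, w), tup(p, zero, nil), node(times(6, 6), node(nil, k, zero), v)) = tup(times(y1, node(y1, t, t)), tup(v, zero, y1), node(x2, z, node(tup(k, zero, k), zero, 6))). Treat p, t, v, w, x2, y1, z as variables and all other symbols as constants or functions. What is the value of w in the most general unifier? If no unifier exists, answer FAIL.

node(nil, nil, nil)

Decompose tup/3: times(t, w) = times(y1, node(y1, t, t)),  tup(p, zero, nil) = tup(v, zero, y1),  node(times(6, 6), node(nil, k, zero), v) = node(x2, z, node(tup(k, zero, k), zero, 6)).
Decompose times/2: t = y1,  w = node(y1, t, t).
Bind t := y1; substituting into the one remaining equation that mentions t gives: w = node(y1, y1, y1).
Bind w := node(y1, y1, y1); no other remaining equation mentions w.
Decompose tup/3: p = v,  zero = zero,  nil = y1.
Bind p := v; no other remaining equation mentions p.
Delete trivial equation zero = zero.
Bind y1 := nil; no other remaining equation mentions y1. Substituting into the earlier bindings gives t := nil, w := node(nil, nil, nil).
Decompose node/3: times(6, 6) = x2,  node(nil, k, zero) = z,  v = node(tup(k, zero, k), zero, 6).
Bind x2 := times(6, 6); no other remaining equation mentions x2.
Bind z := node(nil, k, zero); no other remaining equation mentions z.
Bind v := node(tup(k, zero, k), zero, 6). Substituting into the earlier binding gives p := node(tup(k, zero, k), zero, 6).
MGU = { t -> nil, w -> node(nil, nil, nil), p -> node(tup(k, zero, k), zero, 6), y1 -> nil, x2 -> times(6, 6), z -> node(nil, k, zero), v -> node(tup(k, zero, k), zero, 6) }, so w -> node(nil, nil, nil).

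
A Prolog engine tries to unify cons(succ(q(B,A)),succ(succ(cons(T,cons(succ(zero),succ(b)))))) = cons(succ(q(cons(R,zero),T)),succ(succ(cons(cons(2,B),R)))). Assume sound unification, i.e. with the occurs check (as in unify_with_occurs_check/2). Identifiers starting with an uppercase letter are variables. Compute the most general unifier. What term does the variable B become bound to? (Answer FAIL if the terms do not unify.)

Decompose cons/2: succ(q(B,A)) = succ(q(cons(R,zero),T)),  succ(succ(cons(T,cons(succ(zero),succ(b))))) = succ(succ(cons(cons(2,B),R))).
Decompose succ/1: q(B,A) = q(cons(R,zero),T).
Decompose q/2: B = cons(R,zero),  A = T.
Bind B := cons(R,zero); substituting into the one remaining equation that mentions B gives: succ(succ(cons(T,cons(succ(zero),succ(b))))) = succ(succ(cons(cons(2,cons(R,zero)),R))).
Bind A := T; no other remaining equation mentions A.
Decompose succ/1: succ(cons(T,cons(succ(zero),succ(b)))) = succ(cons(cons(2,cons(R,zero)),R)).
Decompose succ/1: cons(T,cons(succ(zero),succ(b))) = cons(cons(2,cons(R,zero)),R).
Decompose cons/2: T = cons(2,cons(R,zero)),  cons(succ(zero),succ(b)) = R.
Bind T := cons(2,cons(R,zero)); no other remaining equation mentions T. Substituting into the earlier binding gives A := cons(2,cons(R,zero)).
Bind R := cons(succ(zero),succ(b)). Substituting into the earlier bindings gives B := cons(cons(succ(zero),succ(b)),zero), A := cons(2,cons(cons(succ(zero),succ(b)),zero)), T := cons(2,cons(cons(succ(zero),succ(b)),zero)).
MGU = { B ↦ cons(cons(succ(zero),succ(b)),zero), A ↦ cons(2,cons(cons(succ(zero),succ(b)),zero)), T ↦ cons(2,cons(cons(succ(zero),succ(b)),zero)), R ↦ cons(succ(zero),succ(b)) }, so B ↦ cons(cons(succ(zero),succ(b)),zero).

cons(cons(succ(zero),succ(b)),zero)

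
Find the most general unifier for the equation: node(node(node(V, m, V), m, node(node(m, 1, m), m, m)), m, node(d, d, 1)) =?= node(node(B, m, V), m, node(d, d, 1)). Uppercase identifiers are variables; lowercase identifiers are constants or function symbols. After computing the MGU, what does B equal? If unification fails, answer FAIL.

Decompose node/3: node(node(V, m, V), m, node(node(m, 1, m), m, m)) =?= node(B, m, V),  m =?= m,  node(d, d, 1) =?= node(d, d, 1).
Decompose node/3: node(V, m, V) =?= B,  m =?= m,  node(node(m, 1, m), m, m) =?= V.
Bind B := node(V, m, V); no other remaining equation mentions B.
Delete trivial equation m =?= m.
Bind V := node(node(m, 1, m), m, m); no other remaining equation mentions V. Substituting into the earlier binding gives B := node(node(node(m, 1, m), m, m), m, node(node(m, 1, m), m, m)).
Delete trivial equation m =?= m.
Delete trivial equation node(d, d, 1) =?= node(d, d, 1).
MGU = { B := node(node(node(m, 1, m), m, m), m, node(node(m, 1, m), m, m)), V := node(node(m, 1, m), m, m) }, so B := node(node(node(m, 1, m), m, m), m, node(node(m, 1, m), m, m)).

node(node(node(m, 1, m), m, m), m, node(node(m, 1, m), m, m))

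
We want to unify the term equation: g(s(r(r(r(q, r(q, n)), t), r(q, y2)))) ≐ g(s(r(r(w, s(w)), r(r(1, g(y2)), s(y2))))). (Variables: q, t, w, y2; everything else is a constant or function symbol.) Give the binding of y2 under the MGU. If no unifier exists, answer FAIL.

Decompose g/1: s(r(r(r(q, r(q, n)), t), r(q, y2))) ≐ s(r(r(w, s(w)), r(r(1, g(y2)), s(y2)))).
Decompose s/1: r(r(r(q, r(q, n)), t), r(q, y2)) ≐ r(r(w, s(w)), r(r(1, g(y2)), s(y2))).
Decompose r/2: r(r(q, r(q, n)), t) ≐ r(w, s(w)),  r(q, y2) ≐ r(r(1, g(y2)), s(y2)).
Decompose r/2: r(q, r(q, n)) ≐ w,  t ≐ s(w).
Bind w := r(q, r(q, n)); substituting into the one remaining equation that mentions w gives: t ≐ s(r(q, r(q, n))).
Bind t := s(r(q, r(q, n))); no other remaining equation mentions t.
Decompose r/2: q ≐ r(1, g(y2)),  y2 ≐ s(y2).
Bind q := r(1, g(y2)); no other remaining equation mentions q. Substituting into the earlier bindings gives w := r(r(1, g(y2)), r(r(1, g(y2)), n)), t := s(r(r(1, g(y2)), r(r(1, g(y2)), n))).
Occurs check fails: y2 occurs in s(y2); the equation y2 ≐ s(y2) has no finite solution.

FAIL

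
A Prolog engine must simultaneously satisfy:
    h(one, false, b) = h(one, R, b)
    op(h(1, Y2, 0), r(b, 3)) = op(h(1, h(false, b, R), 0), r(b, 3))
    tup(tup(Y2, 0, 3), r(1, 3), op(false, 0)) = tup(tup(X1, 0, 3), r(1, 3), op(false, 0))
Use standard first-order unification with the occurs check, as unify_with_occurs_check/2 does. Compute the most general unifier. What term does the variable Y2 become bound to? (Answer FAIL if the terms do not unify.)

Decompose h/3: one = one,  false = R,  b = b.
Delete trivial equation one = one.
Bind R := false; substituting into the one remaining equation that mentions R gives: op(h(1, Y2, 0), r(b, 3)) = op(h(1, h(false, b, false), 0), r(b, 3)).
Delete trivial equation b = b.
Decompose op/2: h(1, Y2, 0) = h(1, h(false, b, false), 0),  r(b, 3) = r(b, 3).
Decompose h/3: 1 = 1,  Y2 = h(false, b, false),  0 = 0.
Delete trivial equation 1 = 1.
Bind Y2 := h(false, b, false); substituting into the one remaining equation that mentions Y2 gives: tup(tup(h(false, b, false), 0, 3), r(1, 3), op(false, 0)) = tup(tup(X1, 0, 3), r(1, 3), op(false, 0)).
Delete trivial equation 0 = 0.
Delete trivial equation r(b, 3) = r(b, 3).
Decompose tup/3: tup(h(false, b, false), 0, 3) = tup(X1, 0, 3),  r(1, 3) = r(1, 3),  op(false, 0) = op(false, 0).
Decompose tup/3: h(false, b, false) = X1,  0 = 0,  3 = 3.
Bind X1 := h(false, b, false); no other remaining equation mentions X1.
Delete trivial equation 0 = 0.
Delete trivial equation 3 = 3.
Delete trivial equation r(1, 3) = r(1, 3).
Delete trivial equation op(false, 0) = op(false, 0).
MGU = { R = false, Y2 = h(false, b, false), X1 = h(false, b, false) }, so Y2 = h(false, b, false).

h(false, b, false)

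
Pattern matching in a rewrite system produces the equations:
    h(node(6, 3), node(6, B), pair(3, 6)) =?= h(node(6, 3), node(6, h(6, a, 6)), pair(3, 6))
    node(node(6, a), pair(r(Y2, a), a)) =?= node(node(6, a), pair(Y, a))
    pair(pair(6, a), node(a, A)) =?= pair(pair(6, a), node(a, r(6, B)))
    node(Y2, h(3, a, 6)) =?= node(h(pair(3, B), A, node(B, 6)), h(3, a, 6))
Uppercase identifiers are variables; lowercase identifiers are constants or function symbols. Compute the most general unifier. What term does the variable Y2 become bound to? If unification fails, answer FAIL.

Decompose h/3: node(6, 3) =?= node(6, 3),  node(6, B) =?= node(6, h(6, a, 6)),  pair(3, 6) =?= pair(3, 6).
Delete trivial equation node(6, 3) =?= node(6, 3).
Decompose node/2: 6 =?= 6,  B =?= h(6, a, 6).
Delete trivial equation 6 =?= 6.
Bind B := h(6, a, 6); substituting into the 2 remaining equations that mention B gives: pair(pair(6, a), node(a, A)) =?= pair(pair(6, a), node(a, r(6, h(6, a, 6)))),  node(Y2, h(3, a, 6)) =?= node(h(pair(3, h(6, a, 6)), A, node(h(6, a, 6), 6)), h(3, a, 6)).
Delete trivial equation pair(3, 6) =?= pair(3, 6).
Decompose node/2: node(6, a) =?= node(6, a),  pair(r(Y2, a), a) =?= pair(Y, a).
Delete trivial equation node(6, a) =?= node(6, a).
Decompose pair/2: r(Y2, a) =?= Y,  a =?= a.
Bind Y := r(Y2, a); no other remaining equation mentions Y.
Delete trivial equation a =?= a.
Decompose pair/2: pair(6, a) =?= pair(6, a),  node(a, A) =?= node(a, r(6, h(6, a, 6))).
Delete trivial equation pair(6, a) =?= pair(6, a).
Decompose node/2: a =?= a,  A =?= r(6, h(6, a, 6)).
Delete trivial equation a =?= a.
Bind A := r(6, h(6, a, 6)); substituting into the remaining equation gives: node(Y2, h(3, a, 6)) =?= node(h(pair(3, h(6, a, 6)), r(6, h(6, a, 6)), node(h(6, a, 6), 6)), h(3, a, 6)).
Decompose node/2: Y2 =?= h(pair(3, h(6, a, 6)), r(6, h(6, a, 6)), node(h(6, a, 6), 6)),  h(3, a, 6) =?= h(3, a, 6).
Bind Y2 := h(pair(3, h(6, a, 6)), r(6, h(6, a, 6)), node(h(6, a, 6), 6)); no other remaining equation mentions Y2. Substituting into the earlier binding gives Y := r(h(pair(3, h(6, a, 6)), r(6, h(6, a, 6)), node(h(6, a, 6), 6)), a).
Delete trivial equation h(3, a, 6) =?= h(3, a, 6).
MGU = { B := h(6, a, 6), Y := r(h(pair(3, h(6, a, 6)), r(6, h(6, a, 6)), node(h(6, a, 6), 6)), a), A := r(6, h(6, a, 6)), Y2 := h(pair(3, h(6, a, 6)), r(6, h(6, a, 6)), node(h(6, a, 6), 6)) }, so Y2 := h(pair(3, h(6, a, 6)), r(6, h(6, a, 6)), node(h(6, a, 6), 6)).

h(pair(3, h(6, a, 6)), r(6, h(6, a, 6)), node(h(6, a, 6), 6))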